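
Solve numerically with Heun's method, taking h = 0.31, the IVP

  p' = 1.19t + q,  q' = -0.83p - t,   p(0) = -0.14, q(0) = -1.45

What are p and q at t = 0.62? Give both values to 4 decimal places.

-0.7844, -1.3715

Heun on (p,q): k1 = f(t_n, state_n); k2 = f(t_n + h, state_n + h·k1); state_{n+1} = state_n + (h/2)·(k1 + k2).
0.000000: (-0.140000, -1.450000)
  k1 = (-1.450000, 0.116200)
  predictor → (-0.589500, -1.413978)
  k2 = (-1.045078, 0.179285)
  → (-0.526737, -1.404200)
0.310000: (-0.526737, -1.404200)
  k1 = (-1.035300, 0.127192)
  predictor → (-0.847680, -1.364770)
  k2 = (-0.626970, 0.083574)
  → (-0.784389, -1.371531)
(p(0.62), q(0.62)) ≈ (-0.7844, -1.3715)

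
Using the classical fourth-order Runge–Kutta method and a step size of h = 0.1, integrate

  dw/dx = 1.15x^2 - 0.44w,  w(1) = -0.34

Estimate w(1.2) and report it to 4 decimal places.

-0.0435

RK4: k1 = f(x_n, w_n); k2 = f(x_n + h/2, w_n + (h/2)·k1); k3 = f(x_n + h/2, w_n + (h/2)·k2); k4 = f(x_n + h, w_n + h·k3); w_{n+1} = w_n + (h/6)·(k1 + 2k2 + 2k3 + k4).
x=1.000000, w=-0.340000:
  k1 = f(1.000000, -0.340000) = 1.299600
  k2 = f(1.050000, -0.275020) = 1.388884
  k3 = f(1.050000, -0.270556) = 1.386920
  k4 = f(1.100000, -0.201308) = 1.480076
  w ← -0.340000 + (0.1/6)·(k1 + 2k2 + 2k3 + k4) = -0.201145
x=1.100000, w=-0.201145:
  k1 = f(1.100000, -0.201145) = 1.480004
  k2 = f(1.150000, -0.127145) = 1.576819
  k3 = f(1.150000, -0.122304) = 1.574689
  k4 = f(1.200000, -0.043676) = 1.675218
  w ← -0.201145 + (0.1/6)·(k1 + 2k2 + 2k3 + k4) = -0.043508
w(1.2) ≈ -0.0435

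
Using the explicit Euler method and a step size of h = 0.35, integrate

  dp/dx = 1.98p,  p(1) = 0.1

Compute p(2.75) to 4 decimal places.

1.3909

Euler: p_{n+1} = p_n + h·f(x_n, p_n).
x=1.000000, p=0.100000: f=0.198000 → p ← 0.100000 + 0.35·0.198000 = 0.169300
x=1.350000, p=0.169300: f=0.335214 → p ← 0.169300 + 0.35·0.335214 = 0.286625
x=1.700000, p=0.286625: f=0.567517 → p ← 0.286625 + 0.35·0.567517 = 0.485256
x=2.050000, p=0.485256: f=0.960807 → p ← 0.485256 + 0.35·0.960807 = 0.821538
x=2.400000, p=0.821538: f=1.626646 → p ← 0.821538 + 0.35·1.626646 = 1.390864
p(2.75) ≈ 1.3909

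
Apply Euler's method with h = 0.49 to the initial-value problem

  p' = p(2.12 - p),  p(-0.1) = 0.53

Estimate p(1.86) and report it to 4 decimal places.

2.1122

Euler: p_{n+1} = p_n + h·f(x_n, p_n).
x=-0.100000, p=0.530000: f=0.842700 → p ← 0.530000 + 0.49·0.842700 = 0.942923
x=0.390000, p=0.942923: f=1.109893 → p ← 0.942923 + 0.49·1.109893 = 1.486771
x=0.880000, p=1.486771: f=0.941467 → p ← 1.486771 + 0.49·0.941467 = 1.948089
x=1.370000, p=1.948089: f=0.334897 → p ← 1.948089 + 0.49·0.334897 = 2.112189
p(1.86) ≈ 2.1122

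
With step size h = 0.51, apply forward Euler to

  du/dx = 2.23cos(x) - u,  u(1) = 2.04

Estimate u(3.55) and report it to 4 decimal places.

Euler: u_{n+1} = u_n + h·f(x_n, u_n).
x=1.000000, u=2.040000: f=-0.835126 → u ← 2.040000 + 0.51·(-0.835126) = 1.614086
x=1.510000, u=1.614086: f=-1.478594 → u ← 1.614086 + 0.51·(-1.478594) = 0.860003
x=2.020000, u=0.860003: f=-1.828377 → u ← 0.860003 + 0.51·(-1.828377) = -0.072469
x=2.530000, u=-0.072469: f=-1.753309 → u ← -0.072469 + 0.51·(-1.753309) = -0.966657
x=3.040000, u=-0.966657: f=-1.251845 → u ← -0.966657 + 0.51·(-1.251845) = -1.605098
u(3.55) ≈ -1.6051

-1.6051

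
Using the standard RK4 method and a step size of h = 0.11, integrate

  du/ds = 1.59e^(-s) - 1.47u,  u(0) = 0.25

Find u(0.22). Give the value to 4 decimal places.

0.4476

RK4: k1 = f(s_n, u_n); k2 = f(s_n + h/2, u_n + (h/2)·k1); k3 = f(s_n + h/2, u_n + (h/2)·k2); k4 = f(s_n + h, u_n + h·k3); u_{n+1} = u_n + (h/6)·(k1 + 2k2 + 2k3 + k4).
s=0.000000, u=0.250000:
  k1 = f(0.000000, 0.250000) = 1.222500
  k2 = f(0.055000, 0.317238) = 1.038572
  k3 = f(0.055000, 0.307121) = 1.053443
  k4 = f(0.110000, 0.365879) = 0.886535
  u ← 0.250000 + (0.11/6)·(k1 + 2k2 + 2k3 + k4) = 0.365373
s=0.110000, u=0.365373:
  k1 = f(0.110000, 0.365373) = 0.887278
  k2 = f(0.165000, 0.414173) = 0.739316
  k3 = f(0.165000, 0.406035) = 0.751279
  k4 = f(0.220000, 0.448014) = 0.617425
  u ← 0.365373 + (0.11/6)·(k1 + 2k2 + 2k3 + k4) = 0.447614
u(0.22) ≈ 0.4476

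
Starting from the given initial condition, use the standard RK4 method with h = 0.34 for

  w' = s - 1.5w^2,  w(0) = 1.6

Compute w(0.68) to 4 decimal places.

RK4: k1 = f(s_n, w_n); k2 = f(s_n + h/2, w_n + (h/2)·k1); k3 = f(s_n + h/2, w_n + (h/2)·k2); k4 = f(s_n + h, w_n + h·k3); w_{n+1} = w_n + (h/6)·(k1 + 2k2 + 2k3 + k4).
s=0.000000, w=1.600000:
  k1 = f(0.000000, 1.600000) = -3.840000
  k2 = f(0.170000, 0.947200) = -1.175782
  k3 = f(0.170000, 1.400117) = -2.770492
  k4 = f(0.340000, 0.658033) = -0.309511
  w ← 1.600000 + (0.34/6)·(k1 + 2k2 + 2k3 + k4) = 0.917617
s=0.340000, w=0.917617:
  k1 = f(0.340000, 0.917617) = -0.923031
  k2 = f(0.510000, 0.760702) = -0.358000
  k3 = f(0.510000, 0.856757) = -0.591048
  k4 = f(0.680000, 0.716660) = -0.090403
  w ← 0.917617 + (0.34/6)·(k1 + 2k2 + 2k3 + k4) = 0.752630
w(0.68) ≈ 0.7526

0.7526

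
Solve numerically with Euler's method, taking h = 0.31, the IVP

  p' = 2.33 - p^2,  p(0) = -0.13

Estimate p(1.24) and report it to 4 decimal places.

Euler: p_{n+1} = p_n + h·f(x_n, p_n).
x=0.000000, p=-0.130000: f=2.313100 → p ← -0.130000 + 0.31·2.313100 = 0.587061
x=0.310000, p=0.587061: f=1.985359 → p ← 0.587061 + 0.31·1.985359 = 1.202522
x=0.620000, p=1.202522: f=0.883940 → p ← 1.202522 + 0.31·0.883940 = 1.476544
x=0.930000, p=1.476544: f=0.149819 → p ← 1.476544 + 0.31·0.149819 = 1.522988
p(1.24) ≈ 1.5230

1.5230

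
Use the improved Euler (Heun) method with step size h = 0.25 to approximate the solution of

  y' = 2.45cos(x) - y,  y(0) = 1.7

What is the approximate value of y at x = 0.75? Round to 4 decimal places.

1.9414

Heun: k1 = f(x_n, y_n); k2 = f(x_n + h, y_n + h·k1); y_{n+1} = y_n + (h/2)·(k1 + k2).
x=0.000000, y=1.700000:
  k1 = f(0.000000, 1.700000) = 0.750000
  k2 = f(0.250000, 1.887500) = 0.486335
  y ← 1.700000 + (0.25/2)·(0.750000 + 0.486335) = 1.854542
x=0.250000, y=1.854542:
  k1 = f(0.250000, 1.854542) = 0.519294
  k2 = f(0.500000, 1.984365) = 0.165712
  y ← 1.854542 + (0.25/2)·(0.519294 + 0.165712) = 1.940168
x=0.500000, y=1.940168:
  k1 = f(0.500000, 1.940168) = 0.209910
  k2 = f(0.750000, 1.992645) = -0.200007
  y ← 1.940168 + (0.25/2)·(0.209910 + (-0.200007)) = 1.941405
y(0.75) ≈ 1.9414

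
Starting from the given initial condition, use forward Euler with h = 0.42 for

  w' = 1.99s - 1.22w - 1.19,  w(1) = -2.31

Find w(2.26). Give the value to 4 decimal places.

1.1852

Euler: w_{n+1} = w_n + h·f(s_n, w_n).
s=1.000000, w=-2.310000: f=3.618200 → w ← -2.310000 + 0.42·3.618200 = -0.790356
s=1.420000, w=-0.790356: f=2.600034 → w ← -0.790356 + 0.42·2.600034 = 0.301658
s=1.840000, w=0.301658: f=2.103577 → w ← 0.301658 + 0.42·2.103577 = 1.185161
w(2.26) ≈ 1.1852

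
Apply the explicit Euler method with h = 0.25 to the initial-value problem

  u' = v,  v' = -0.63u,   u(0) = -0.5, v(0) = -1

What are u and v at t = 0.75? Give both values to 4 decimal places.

Euler on (u,v): u_{n+1} = u_n + h·u', v_{n+1} = v_n + h·v'.
0.000000: (-0.500000, -1.000000); f=(-1.000000, 0.315000) → (-0.750000, -0.921250)
0.250000: (-0.750000, -0.921250); f=(-0.921250, 0.472500) → (-0.980313, -0.803125)
0.500000: (-0.980313, -0.803125); f=(-0.803125, 0.617597) → (-1.181094, -0.648726)
(u(0.75), v(0.75)) ≈ (-1.1811, -0.6487)

-1.1811, -0.6487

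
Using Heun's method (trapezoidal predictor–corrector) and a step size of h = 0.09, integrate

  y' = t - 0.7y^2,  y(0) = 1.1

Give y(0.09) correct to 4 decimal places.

Heun: k1 = f(t_n, y_n); k2 = f(t_n + h, y_n + h·k1); y_{n+1} = y_n + (h/2)·(k1 + k2).
t=0.000000, y=1.100000:
  k1 = f(0.000000, 1.100000) = -0.847000
  k2 = f(0.090000, 1.023770) = -0.643674
  y ← 1.100000 + (0.09/2)·(-0.847000 + (-0.643674)) = 1.032920
y(0.09) ≈ 1.0329

1.0329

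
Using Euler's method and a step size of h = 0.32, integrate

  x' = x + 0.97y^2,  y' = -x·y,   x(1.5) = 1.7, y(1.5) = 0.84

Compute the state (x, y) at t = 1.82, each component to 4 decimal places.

2.4630, 0.3830

Euler on (x,y): x_{n+1} = x_n + h·x', y_{n+1} = y_n + h·y'.
1.500000: (1.700000, 0.840000); f=(2.384432, -1.428000) → (2.463018, 0.383040)
(x(1.82), y(1.82)) ≈ (2.4630, 0.3830)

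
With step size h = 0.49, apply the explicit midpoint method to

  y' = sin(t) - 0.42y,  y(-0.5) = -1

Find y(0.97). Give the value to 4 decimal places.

-0.2131

Midpoint: k1 = f(t_n, y_n); k2 = f(t_n + h/2, y_n + (h/2)·k1); y_{n+1} = y_n + h·k2.
t=-0.500000, y=-1.000000:
  k1 = f(-0.500000, -1.000000) = -0.059426
  k2 = f(-0.255000, -1.014559) = 0.173869
  y ← -1.000000 + 0.49·0.173869 = -0.914804
t=-0.010000, y=-0.914804:
  k1 = f(-0.010000, -0.914804) = 0.374218
  k2 = f(0.235000, -0.823121) = 0.578554
  y ← -0.914804 + 0.49·0.578554 = -0.631313
t=0.480000, y=-0.631313:
  k1 = f(0.480000, -0.631313) = 0.726930
  k2 = f(0.725000, -0.453215) = 0.853486
  y ← -0.631313 + 0.49·0.853486 = -0.213105
y(0.97) ≈ -0.2131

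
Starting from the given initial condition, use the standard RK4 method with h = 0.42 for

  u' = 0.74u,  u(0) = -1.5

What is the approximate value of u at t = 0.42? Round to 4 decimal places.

-2.0467

RK4: k1 = f(t_n, u_n); k2 = f(t_n + h/2, u_n + (h/2)·k1); k3 = f(t_n + h/2, u_n + (h/2)·k2); k4 = f(t_n + h, u_n + h·k3); u_{n+1} = u_n + (h/6)·(k1 + 2k2 + 2k3 + k4).
t=0.000000, u=-1.500000:
  k1 = f(0.000000, -1.500000) = -1.110000
  k2 = f(0.210000, -1.733100) = -1.282494
  k3 = f(0.210000, -1.769324) = -1.309300
  k4 = f(0.420000, -2.049906) = -1.516930
  u ← -1.500000 + (0.42/6)·(k1 + 2k2 + 2k3 + k4) = -2.046736
u(0.42) ≈ -2.0467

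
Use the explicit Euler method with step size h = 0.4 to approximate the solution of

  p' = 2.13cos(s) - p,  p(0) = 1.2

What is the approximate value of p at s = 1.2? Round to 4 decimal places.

1.6304

Euler: p_{n+1} = p_n + h·f(s_n, p_n).
s=0.000000, p=1.200000: f=0.930000 → p ← 1.200000 + 0.4·0.930000 = 1.572000
s=0.400000, p=1.572000: f=0.389860 → p ← 1.572000 + 0.4·0.389860 = 1.727944
s=0.800000, p=1.727944: f=-0.243959 → p ← 1.727944 + 0.4·(-0.243959) = 1.630360
p(1.2) ≈ 1.6304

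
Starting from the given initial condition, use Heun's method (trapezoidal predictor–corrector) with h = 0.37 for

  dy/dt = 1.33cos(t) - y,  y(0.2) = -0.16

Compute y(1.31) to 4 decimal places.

Heun: k1 = f(t_n, y_n); k2 = f(t_n + h, y_n + h·k1); y_{n+1} = y_n + (h/2)·(k1 + k2).
t=0.200000, y=-0.160000:
  k1 = f(0.200000, -0.160000) = 1.463489
  k2 = f(0.570000, 0.381491) = 0.738238
  y ← -0.160000 + (0.37/2)·(1.463489 + 0.738238) = 0.247319
t=0.570000, y=0.247319:
  k1 = f(0.570000, 0.247319) = 0.872409
  k2 = f(0.940000, 0.570111) = 0.214307
  y ← 0.247319 + (0.37/2)·(0.872409 + 0.214307) = 0.448362
t=0.940000, y=0.448362:
  k1 = f(0.940000, 0.448362) = 0.336056
  k2 = f(1.310000, 0.572703) = -0.229762
  y ← 0.448362 + (0.37/2)·(0.336056 + (-0.229762)) = 0.468026
y(1.31) ≈ 0.4680

0.4680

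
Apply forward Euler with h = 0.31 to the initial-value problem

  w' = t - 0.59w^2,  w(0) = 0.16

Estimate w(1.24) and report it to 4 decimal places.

Euler: w_{n+1} = w_n + h·f(t_n, w_n).
t=0.000000, w=0.160000: f=-0.015104 → w ← 0.160000 + 0.31·(-0.015104) = 0.155318
t=0.310000, w=0.155318: f=0.295767 → w ← 0.155318 + 0.31·0.295767 = 0.247006
t=0.620000, w=0.247006: f=0.584003 → w ← 0.247006 + 0.31·0.584003 = 0.428047
t=0.930000, w=0.428047: f=0.821898 → w ← 0.428047 + 0.31·0.821898 = 0.682835
w(1.24) ≈ 0.6828

0.6828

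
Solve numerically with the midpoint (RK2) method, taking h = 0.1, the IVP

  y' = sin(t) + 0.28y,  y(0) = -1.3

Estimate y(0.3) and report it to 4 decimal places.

-1.3681

Midpoint: k1 = f(t_n, y_n); k2 = f(t_n + h/2, y_n + (h/2)·k1); y_{n+1} = y_n + h·k2.
t=0.000000, y=-1.300000:
  k1 = f(0.000000, -1.300000) = -0.364000
  k2 = f(0.050000, -1.318200) = -0.319117
  y ← -1.300000 + 0.1·(-0.319117) = -1.331912
t=0.100000, y=-1.331912:
  k1 = f(0.100000, -1.331912) = -0.273102
  k2 = f(0.150000, -1.345567) = -0.227321
  y ← -1.331912 + 0.1·(-0.227321) = -1.354644
t=0.200000, y=-1.354644:
  k1 = f(0.200000, -1.354644) = -0.180631
  k2 = f(0.250000, -1.363675) = -0.134425
  y ← -1.354644 + 0.1·(-0.134425) = -1.368086
y(0.3) ≈ -1.3681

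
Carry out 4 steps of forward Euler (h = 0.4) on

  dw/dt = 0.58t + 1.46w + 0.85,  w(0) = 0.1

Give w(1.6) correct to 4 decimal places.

Euler: w_{n+1} = w_n + h·f(t_n, w_n).
t=0.000000, w=0.100000: f=0.996000 → w ← 0.100000 + 0.4·0.996000 = 0.498400
t=0.400000, w=0.498400: f=1.809664 → w ← 0.498400 + 0.4·1.809664 = 1.222266
t=0.800000, w=1.222266: f=3.098508 → w ← 1.222266 + 0.4·3.098508 = 2.461669
t=1.200000, w=2.461669: f=5.140036 → w ← 2.461669 + 0.4·5.140036 = 4.517683
w(1.6) ≈ 4.5177

4.5177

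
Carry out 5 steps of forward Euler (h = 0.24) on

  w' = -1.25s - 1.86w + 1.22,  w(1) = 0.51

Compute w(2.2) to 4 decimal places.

Euler: w_{n+1} = w_n + h·f(s_n, w_n).
s=1.000000, w=0.510000: f=-0.978600 → w ← 0.510000 + 0.24·(-0.978600) = 0.275136
s=1.240000, w=0.275136: f=-0.841753 → w ← 0.275136 + 0.24·(-0.841753) = 0.073115
s=1.480000, w=0.073115: f=-0.765994 → w ← 0.073115 + 0.24·(-0.765994) = -0.110723
s=1.720000, w=-0.110723: f=-0.724055 → w ← -0.110723 + 0.24·(-0.724055) = -0.284496
s=1.960000, w=-0.284496: f=-0.700837 → w ← -0.284496 + 0.24·(-0.700837) = -0.452697
w(2.2) ≈ -0.4527

-0.4527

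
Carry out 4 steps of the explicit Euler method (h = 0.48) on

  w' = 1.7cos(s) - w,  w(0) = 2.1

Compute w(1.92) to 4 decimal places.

0.8138

Euler: w_{n+1} = w_n + h·f(s_n, w_n).
s=0.000000, w=2.100000: f=-0.400000 → w ← 2.100000 + 0.48·(-0.400000) = 1.908000
s=0.480000, w=1.908000: f=-0.400109 → w ← 1.908000 + 0.48·(-0.400109) = 1.715948
s=0.960000, w=1.715948: f=-0.740964 → w ← 1.715948 + 0.48·(-0.740964) = 1.360285
s=1.440000, w=1.360285: f=-1.138565 → w ← 1.360285 + 0.48·(-1.138565) = 0.813774
w(1.92) ≈ 0.8138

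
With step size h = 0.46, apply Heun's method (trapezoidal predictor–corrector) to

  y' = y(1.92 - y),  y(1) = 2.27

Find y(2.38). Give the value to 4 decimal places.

1.9641

Heun: k1 = f(s_n, y_n); k2 = f(s_n + h, y_n + h·k1); y_{n+1} = y_n + (h/2)·(k1 + k2).
s=1.000000, y=2.270000:
  k1 = f(1.000000, 2.270000) = -0.794500
  k2 = f(1.460000, 1.904530) = 0.029463
  y ← 2.270000 + (0.46/2)·(-0.794500 + 0.029463) = 2.094042
s=1.460000, y=2.094042:
  k1 = f(1.460000, 2.094042) = -0.364450
  k2 = f(1.920000, 1.926394) = -0.012318
  y ← 2.094042 + (0.46/2)·(-0.364450 + (-0.012318)) = 2.007385
s=1.920000, y=2.007385:
  k1 = f(1.920000, 2.007385) = -0.175415
  k2 = f(2.380000, 1.926694) = -0.012897
  y ← 2.007385 + (0.46/2)·(-0.175415 + (-0.012897)) = 1.964073
y(2.38) ≈ 1.9641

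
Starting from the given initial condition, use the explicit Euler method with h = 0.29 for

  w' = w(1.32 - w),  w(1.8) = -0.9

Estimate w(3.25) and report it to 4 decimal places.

Euler: w_{n+1} = w_n + h·f(t_n, w_n).
t=1.800000, w=-0.900000: f=-1.998000 → w ← -0.900000 + 0.29·(-1.998000) = -1.479420
t=2.090000, w=-1.479420: f=-4.141518 → w ← -1.479420 + 0.29·(-4.141518) = -2.680460
t=2.380000, w=-2.680460: f=-10.723074 → w ← -2.680460 + 0.29·(-10.723074) = -5.790152
t=2.670000, w=-5.790152: f=-41.168858 → w ← -5.790152 + 0.29·(-41.168858) = -17.729121
t=2.960000, w=-17.729121: f=-337.724154 → w ← -17.729121 + 0.29·(-337.724154) = -115.669125
w(3.25) ≈ -115.6691

-115.6691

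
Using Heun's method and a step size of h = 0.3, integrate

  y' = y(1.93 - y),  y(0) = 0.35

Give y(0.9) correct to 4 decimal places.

Heun: k1 = f(s_n, y_n); k2 = f(s_n + h, y_n + h·k1); y_{n+1} = y_n + (h/2)·(k1 + k2).
s=0.000000, y=0.350000:
  k1 = f(0.000000, 0.350000) = 0.553000
  k2 = f(0.300000, 0.515900) = 0.729534
  y ← 0.350000 + (0.3/2)·(0.553000 + 0.729534) = 0.542380
s=0.300000, y=0.542380:
  k1 = f(0.300000, 0.542380) = 0.752617
  k2 = f(0.600000, 0.768165) = 0.892481
  y ← 0.542380 + (0.3/2)·(0.752617 + 0.892481) = 0.789145
s=0.600000, y=0.789145:
  k1 = f(0.600000, 0.789145) = 0.900300
  k2 = f(0.900000, 1.059235) = 0.922345
  y ← 0.789145 + (0.3/2)·(0.900300 + 0.922345) = 1.062542
y(0.9) ≈ 1.0625

1.0625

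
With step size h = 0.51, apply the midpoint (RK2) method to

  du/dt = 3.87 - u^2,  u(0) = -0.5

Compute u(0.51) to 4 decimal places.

1.3824

Midpoint: k1 = f(t_n, u_n); k2 = f(t_n + h/2, u_n + (h/2)·k1); u_{n+1} = u_n + h·k2.
t=0.000000, u=-0.500000:
  k1 = f(0.000000, -0.500000) = 3.620000
  k2 = f(0.255000, 0.423100) = 3.690986
  u ← -0.500000 + 0.51·3.690986 = 1.382403
u(0.51) ≈ 1.3824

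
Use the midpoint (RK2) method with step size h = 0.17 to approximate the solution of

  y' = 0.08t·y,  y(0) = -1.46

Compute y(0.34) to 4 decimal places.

Midpoint: k1 = f(t_n, y_n); k2 = f(t_n + h/2, y_n + (h/2)·k1); y_{n+1} = y_n + h·k2.
t=0.000000, y=-1.460000:
  k1 = f(0.000000, -1.460000) = 0.000000
  k2 = f(0.085000, -1.460000) = -0.009928
  y ← -1.460000 + 0.17·(-0.009928) = -1.461688
t=0.170000, y=-1.461688:
  k1 = f(0.170000, -1.461688) = -0.019879
  k2 = f(0.255000, -1.463377) = -0.029853
  y ← -1.461688 + 0.17·(-0.029853) = -1.466763
y(0.34) ≈ -1.4668

-1.4668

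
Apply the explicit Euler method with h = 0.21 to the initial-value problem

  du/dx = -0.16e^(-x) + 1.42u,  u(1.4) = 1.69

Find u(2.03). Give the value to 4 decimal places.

Euler: u_{n+1} = u_n + h·f(x_n, u_n).
x=1.400000, u=1.690000: f=2.360344 → u ← 1.690000 + 0.21·2.360344 = 2.185672
x=1.610000, u=2.185672: f=3.071673 → u ← 2.185672 + 0.21·3.071673 = 2.830724
x=1.820000, u=2.830724: f=3.993703 → u ← 2.830724 + 0.21·3.993703 = 3.669401
u(2.03) ≈ 3.6694

3.6694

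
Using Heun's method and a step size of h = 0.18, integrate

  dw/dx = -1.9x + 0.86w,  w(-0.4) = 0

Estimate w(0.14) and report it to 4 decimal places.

0.2014

Heun: k1 = f(x_n, w_n); k2 = f(x_n + h, w_n + h·k1); w_{n+1} = w_n + (h/2)·(k1 + k2).
x=-0.400000, w=0.000000:
  k1 = f(-0.400000, 0.000000) = 0.760000
  k2 = f(-0.220000, 0.136800) = 0.535648
  w ← 0.000000 + (0.18/2)·(0.760000 + 0.535648) = 0.116608
x=-0.220000, w=0.116608:
  k1 = f(-0.220000, 0.116608) = 0.518283
  k2 = f(-0.040000, 0.209899) = 0.256513
  w ← 0.116608 + (0.18/2)·(0.518283 + 0.256513) = 0.186340
x=-0.040000, w=0.186340:
  k1 = f(-0.040000, 0.186340) = 0.236252
  k2 = f(0.140000, 0.228865) = -0.069176
  w ← 0.186340 + (0.18/2)·(0.236252 + (-0.069176)) = 0.201377
w(0.14) ≈ 0.2014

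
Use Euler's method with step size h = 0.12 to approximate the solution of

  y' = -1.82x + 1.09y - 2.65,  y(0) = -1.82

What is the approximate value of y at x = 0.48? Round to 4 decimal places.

-4.6913

Euler: y_{n+1} = y_n + h·f(x_n, y_n).
x=0.000000, y=-1.820000: f=-4.633800 → y ← -1.820000 + 0.12·(-4.633800) = -2.376056
x=0.120000, y=-2.376056: f=-5.458301 → y ← -2.376056 + 0.12·(-5.458301) = -3.031052
x=0.240000, y=-3.031052: f=-6.390647 → y ← -3.031052 + 0.12·(-6.390647) = -3.797930
x=0.360000, y=-3.797930: f=-7.444943 → y ← -3.797930 + 0.12·(-7.444943) = -4.691323
y(0.48) ≈ -4.6913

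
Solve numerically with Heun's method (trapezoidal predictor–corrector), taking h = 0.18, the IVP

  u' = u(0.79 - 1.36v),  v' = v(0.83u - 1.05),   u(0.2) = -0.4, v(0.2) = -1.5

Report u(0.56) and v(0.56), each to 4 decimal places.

Heun on (u,v): k1 = f(s_n, state_n); k2 = f(s_n + h, state_n + h·k1); state_{n+1} = state_n + (h/2)·(k1 + k2).
0.200000: (-0.400000, -1.500000)
  k1 = (-1.132000, 2.073000)
  predictor → (-0.603760, -1.126860)
  k2 = (-1.402250, 1.747896)
  → (-0.628083, -1.156119)
0.380000: (-0.628083, -1.156119)
  k1 = (-1.483733, 1.816620)
  predictor → (-0.895155, -0.829128)
  k2 = (-1.716561, 1.486608)
  → (-0.916109, -0.858829)
(u(0.56), v(0.56)) ≈ (-0.9161, -0.8588)

-0.9161, -0.8588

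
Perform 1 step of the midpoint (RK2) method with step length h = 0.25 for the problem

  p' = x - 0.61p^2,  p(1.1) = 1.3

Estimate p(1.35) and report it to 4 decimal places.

1.3451

Midpoint: k1 = f(x_n, p_n); k2 = f(x_n + h/2, p_n + (h/2)·k1); p_{n+1} = p_n + h·k2.
x=1.100000, p=1.300000:
  k1 = f(1.100000, 1.300000) = 0.069100
  k2 = f(1.225000, 1.308638) = 0.180355
  p ← 1.300000 + 0.25·0.180355 = 1.345089
p(1.35) ≈ 1.3451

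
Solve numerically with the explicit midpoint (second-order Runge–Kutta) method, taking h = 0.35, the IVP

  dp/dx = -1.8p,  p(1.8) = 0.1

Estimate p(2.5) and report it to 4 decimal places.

Midpoint: k1 = f(x_n, p_n); k2 = f(x_n + h/2, p_n + (h/2)·k1); p_{n+1} = p_n + h·k2.
x=1.800000, p=0.100000:
  k1 = f(1.800000, 0.100000) = -0.180000
  k2 = f(1.975000, 0.068500) = -0.123300
  p ← 0.100000 + 0.35·(-0.123300) = 0.056845
x=2.150000, p=0.056845:
  k1 = f(2.150000, 0.056845) = -0.102321
  k2 = f(2.325000, 0.038939) = -0.070090
  p ← 0.056845 + 0.35·(-0.070090) = 0.032314
p(2.5) ≈ 0.0323

0.0323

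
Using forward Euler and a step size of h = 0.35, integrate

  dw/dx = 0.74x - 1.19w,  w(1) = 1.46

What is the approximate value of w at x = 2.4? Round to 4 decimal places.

1.1276

Euler: w_{n+1} = w_n + h·f(x_n, w_n).
x=1.000000, w=1.460000: f=-0.997400 → w ← 1.460000 + 0.35·(-0.997400) = 1.110910
x=1.350000, w=1.110910: f=-0.322983 → w ← 1.110910 + 0.35·(-0.322983) = 0.997866
x=1.700000, w=0.997866: f=0.070539 → w ← 0.997866 + 0.35·0.070539 = 1.022555
x=2.050000, w=1.022555: f=0.300160 → w ← 1.022555 + 0.35·0.300160 = 1.127611
w(2.4) ≈ 1.1276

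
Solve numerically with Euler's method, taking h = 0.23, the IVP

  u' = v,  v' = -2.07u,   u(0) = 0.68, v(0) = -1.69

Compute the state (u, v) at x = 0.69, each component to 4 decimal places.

Euler on (u,v): u_{n+1} = u_n + h·u', v_{n+1} = v_n + h·v'.
0.000000: (0.680000, -1.690000); f=(-1.690000, -1.407600) → (0.291300, -2.013748)
0.230000: (0.291300, -2.013748); f=(-2.013748, -0.602991) → (-0.171862, -2.152436)
0.460000: (-0.171862, -2.152436); f=(-2.152436, 0.355754) → (-0.666922, -2.070612)
(u(0.69), v(0.69)) ≈ (-0.6669, -2.0706)

-0.6669, -2.0706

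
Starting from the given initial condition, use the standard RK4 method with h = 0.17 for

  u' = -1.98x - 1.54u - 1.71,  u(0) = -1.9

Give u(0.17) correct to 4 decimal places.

RK4: k1 = f(x_n, u_n); k2 = f(x_n + h/2, u_n + (h/2)·k1); k3 = f(x_n + h/2, u_n + (h/2)·k2); k4 = f(x_n + h, u_n + h·k3); u_{n+1} = u_n + (h/6)·(k1 + 2k2 + 2k3 + k4).
x=0.000000, u=-1.900000:
  k1 = f(0.000000, -1.900000) = 1.216000
  k2 = f(0.085000, -1.796640) = 0.888526
  k3 = f(0.085000, -1.824475) = 0.931392
  k4 = f(0.170000, -1.741663) = 0.635562
  u ← -1.900000 + (0.17/6)·(k1 + 2k2 + 2k3 + k4) = -1.744410
u(0.17) ≈ -1.7444

-1.7444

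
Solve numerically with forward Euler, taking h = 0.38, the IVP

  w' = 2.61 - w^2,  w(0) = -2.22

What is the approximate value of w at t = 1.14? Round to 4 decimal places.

Euler: w_{n+1} = w_n + h·f(t_n, w_n).
t=0.000000, w=-2.220000: f=-2.318400 → w ← -2.220000 + 0.38·(-2.318400) = -3.100992
t=0.380000, w=-3.100992: f=-7.006151 → w ← -3.100992 + 0.38·(-7.006151) = -5.763330
t=0.760000, w=-5.763330: f=-30.605967 → w ← -5.763330 + 0.38·(-30.605967) = -17.393597
w(1.14) ≈ -17.3936

-17.3936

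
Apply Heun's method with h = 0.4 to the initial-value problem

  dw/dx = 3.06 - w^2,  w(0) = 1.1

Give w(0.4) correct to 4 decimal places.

1.4049

Heun: k1 = f(x_n, w_n); k2 = f(x_n + h, w_n + h·k1); w_{n+1} = w_n + (h/2)·(k1 + k2).
x=0.000000, w=1.100000:
  k1 = f(0.000000, 1.100000) = 1.850000
  k2 = f(0.400000, 1.840000) = -0.325600
  w ← 1.100000 + (0.4/2)·(1.850000 + (-0.325600)) = 1.404880
w(0.4) ≈ 1.4049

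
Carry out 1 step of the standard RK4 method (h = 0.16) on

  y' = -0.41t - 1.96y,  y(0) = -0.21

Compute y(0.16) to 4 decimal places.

-0.1582

RK4: k1 = f(t_n, y_n); k2 = f(t_n + h/2, y_n + (h/2)·k1); k3 = f(t_n + h/2, y_n + (h/2)·k2); k4 = f(t_n + h, y_n + h·k3); y_{n+1} = y_n + (h/6)·(k1 + 2k2 + 2k3 + k4).
t=0.000000, y=-0.210000:
  k1 = f(0.000000, -0.210000) = 0.411600
  k2 = f(0.080000, -0.177072) = 0.314261
  k3 = f(0.080000, -0.184859) = 0.329524
  k4 = f(0.160000, -0.157276) = 0.242661
  y ← -0.210000 + (0.16/6)·(k1 + 2k2 + 2k3 + k4) = -0.158218
y(0.16) ≈ -0.1582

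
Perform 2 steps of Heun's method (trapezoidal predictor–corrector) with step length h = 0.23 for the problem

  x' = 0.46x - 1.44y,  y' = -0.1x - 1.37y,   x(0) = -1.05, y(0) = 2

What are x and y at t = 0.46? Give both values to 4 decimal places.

Heun on (x,y): k1 = f(t_n, state_n); k2 = f(t_n + h, state_n + h·k1); state_{n+1} = state_n + (h/2)·(k1 + k2).
0.000000: (-1.050000, 2.000000)
  k1 = (-3.363000, -2.635000)
  predictor → (-1.823490, 1.393950)
  k2 = (-2.846093, -1.727362)
  → (-1.764046, 1.498328)
0.230000: (-1.764046, 1.498328)
  k1 = (-2.969054, -1.876305)
  predictor → (-2.446928, 1.066778)
  k2 = (-2.661747, -1.216793)
  → (-2.411588, 1.142622)
(x(0.46), y(0.46)) ≈ (-2.4116, 1.1426)

-2.4116, 1.1426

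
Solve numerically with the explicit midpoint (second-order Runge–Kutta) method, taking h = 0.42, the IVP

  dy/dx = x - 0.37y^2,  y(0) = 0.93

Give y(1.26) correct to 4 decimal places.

Midpoint: k1 = f(x_n, y_n); k2 = f(x_n + h/2, y_n + (h/2)·k1); y_{n+1} = y_n + h·k2.
x=0.000000, y=0.930000:
  k1 = f(0.000000, 0.930000) = -0.320013
  k2 = f(0.210000, 0.862797) = -0.065435
  y ← 0.930000 + 0.42·(-0.065435) = 0.902517
x=0.420000, y=0.902517:
  k1 = f(0.420000, 0.902517) = 0.118621
  k2 = f(0.630000, 0.927428) = 0.311755
  y ← 0.902517 + 0.42·0.311755 = 1.033454
x=0.840000, y=1.033454:
  k1 = f(0.840000, 1.033454) = 0.444830
  k2 = f(1.050000, 1.126869) = 0.580162
  y ← 1.033454 + 0.42·0.580162 = 1.277122
y(1.26) ≈ 1.2771

1.2771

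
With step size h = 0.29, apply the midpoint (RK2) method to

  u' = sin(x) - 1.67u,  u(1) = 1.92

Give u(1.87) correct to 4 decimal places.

Midpoint: k1 = f(x_n, u_n); k2 = f(x_n + h/2, u_n + (h/2)·k1); u_{n+1} = u_n + h·k2.
x=1.000000, u=1.920000:
  k1 = f(1.000000, 1.920000) = -2.364929
  k2 = f(1.145000, 1.577085) = -1.723022
  u ← 1.920000 + 0.29·(-1.723022) = 1.420324
x=1.290000, u=1.420324:
  k1 = f(1.290000, 1.420324) = -1.411105
  k2 = f(1.435000, 1.215713) = -1.039447
  u ← 1.420324 + 0.29·(-1.039447) = 1.118884
x=1.580000, u=1.118884:
  k1 = f(1.580000, 1.118884) = -0.868578
  k2 = f(1.725000, 0.992940) = -0.670076
  u ← 1.118884 + 0.29·(-0.670076) = 0.924562
u(1.87) ≈ 0.9246

0.9246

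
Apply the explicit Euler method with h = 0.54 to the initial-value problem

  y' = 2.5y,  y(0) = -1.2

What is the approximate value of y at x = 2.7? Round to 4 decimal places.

Euler: y_{n+1} = y_n + h·f(x_n, y_n).
x=0.000000, y=-1.200000: f=-3.000000 → y ← -1.200000 + 0.54·(-3.000000) = -2.820000
x=0.540000, y=-2.820000: f=-7.050000 → y ← -2.820000 + 0.54·(-7.050000) = -6.627000
x=1.080000, y=-6.627000: f=-16.567500 → y ← -6.627000 + 0.54·(-16.567500) = -15.573450
x=1.620000, y=-15.573450: f=-38.933625 → y ← -15.573450 + 0.54·(-38.933625) = -36.597608
x=2.160000, y=-36.597608: f=-91.494019 → y ← -36.597608 + 0.54·(-91.494019) = -86.004378
y(2.7) ≈ -86.0044

-86.0044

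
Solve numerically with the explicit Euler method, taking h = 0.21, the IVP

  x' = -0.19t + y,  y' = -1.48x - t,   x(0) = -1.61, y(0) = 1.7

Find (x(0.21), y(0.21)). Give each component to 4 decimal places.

-1.2530, 2.2004

Euler on (x,y): x_{n+1} = x_n + h·x', y_{n+1} = y_n + h·y'.
0.000000: (-1.610000, 1.700000); f=(1.700000, 2.382800) → (-1.253000, 2.200388)
(x(0.21), y(0.21)) ≈ (-1.2530, 2.2004)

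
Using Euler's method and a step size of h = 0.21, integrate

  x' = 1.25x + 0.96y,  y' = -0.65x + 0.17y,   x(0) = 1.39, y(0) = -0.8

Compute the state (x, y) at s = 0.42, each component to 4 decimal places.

1.8066, -1.2722

Euler on (x,y): x_{n+1} = x_n + h·x', y_{n+1} = y_n + h·y'.
0.000000: (1.390000, -0.800000); f=(0.969500, -1.039500) → (1.593595, -1.018295)
0.210000: (1.593595, -1.018295); f=(1.014431, -1.208947) → (1.806625, -1.272174)
(x(0.42), y(0.42)) ≈ (1.8066, -1.2722)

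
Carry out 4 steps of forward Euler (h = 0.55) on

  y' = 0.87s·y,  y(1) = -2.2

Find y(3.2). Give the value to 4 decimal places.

Euler: y_{n+1} = y_n + h·f(s_n, y_n).
s=1.000000, y=-2.200000: f=-1.914000 → y ← -2.200000 + 0.55·(-1.914000) = -3.252700
s=1.550000, y=-3.252700: f=-4.386266 → y ← -3.252700 + 0.55·(-4.386266) = -5.665146
s=2.100000, y=-5.665146: f=-10.350222 → y ← -5.665146 + 0.55·(-10.350222) = -11.357769
s=2.650000, y=-11.357769: f=-26.185335 → y ← -11.357769 + 0.55·(-26.185335) = -25.759703
y(3.2) ≈ -25.7597

-25.7597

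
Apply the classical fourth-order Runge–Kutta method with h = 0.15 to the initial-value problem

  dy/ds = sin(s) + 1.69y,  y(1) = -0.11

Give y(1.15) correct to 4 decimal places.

RK4: k1 = f(s_n, y_n); k2 = f(s_n + h/2, y_n + (h/2)·k1); k3 = f(s_n + h/2, y_n + (h/2)·k2); k4 = f(s_n + h, y_n + h·k3); y_{n+1} = y_n + (h/6)·(k1 + 2k2 + 2k3 + k4).
s=1.000000, y=-0.110000:
  k1 = f(1.000000, -0.110000) = 0.655571
  k2 = f(1.075000, -0.060832) = 0.776784
  k3 = f(1.075000, -0.051741) = 0.792147
  k4 = f(1.150000, 0.008822) = 0.927673
  y ← -0.110000 + (0.15/6)·(k1 + 2k2 + 2k3 + k4) = 0.008028
y(1.15) ≈ 0.0080

0.0080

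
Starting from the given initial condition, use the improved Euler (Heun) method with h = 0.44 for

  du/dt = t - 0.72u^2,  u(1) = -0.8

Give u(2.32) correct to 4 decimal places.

Heun: k1 = f(t_n, u_n); k2 = f(t_n + h, u_n + h·k1); u_{n+1} = u_n + (h/2)·(k1 + k2).
t=1.000000, u=-0.800000:
  k1 = f(1.000000, -0.800000) = 0.539200
  k2 = f(1.440000, -0.562752) = 1.211983
  u ← -0.800000 + (0.44/2)·(0.539200 + 1.211983) = -0.414740
t=1.440000, u=-0.414740:
  k1 = f(1.440000, -0.414740) = 1.316154
  k2 = f(1.880000, 0.164368) = 1.860548
  u ← -0.414740 + (0.44/2)·(1.316154 + 1.860548) = 0.284135
t=1.880000, u=0.284135:
  k1 = f(1.880000, 0.284135) = 1.821873
  k2 = f(2.320000, 1.085759) = 1.471212
  u ← 0.284135 + (0.44/2)·(1.821873 + 1.471212) = 1.008613
u(2.32) ≈ 1.0086

1.0086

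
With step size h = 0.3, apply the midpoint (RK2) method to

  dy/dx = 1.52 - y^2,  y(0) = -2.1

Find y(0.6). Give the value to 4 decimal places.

-11.3914

Midpoint: k1 = f(x_n, y_n); k2 = f(x_n + h/2, y_n + (h/2)·k1); y_{n+1} = y_n + h·k2.
x=0.000000, y=-2.100000:
  k1 = f(0.000000, -2.100000) = -2.890000
  k2 = f(0.150000, -2.533500) = -4.898622
  y ← -2.100000 + 0.3·(-4.898622) = -3.569587
x=0.300000, y=-3.569587:
  k1 = f(0.300000, -3.569587) = -11.221949
  k2 = f(0.450000, -5.252879) = -26.072738
  y ← -3.569587 + 0.3·(-26.072738) = -11.391408
y(0.6) ≈ -11.3914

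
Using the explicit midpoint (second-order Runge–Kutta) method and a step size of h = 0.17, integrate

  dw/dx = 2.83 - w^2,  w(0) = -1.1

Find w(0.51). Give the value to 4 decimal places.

Midpoint: k1 = f(x_n, w_n); k2 = f(x_n + h/2, w_n + (h/2)·k1); w_{n+1} = w_n + h·k2.
x=0.000000, w=-1.100000:
  k1 = f(0.000000, -1.100000) = 1.620000
  k2 = f(0.085000, -0.962300) = 1.903979
  w ← -1.100000 + 0.17·1.903979 = -0.776324
x=0.170000, w=-0.776324:
  k1 = f(0.170000, -0.776324) = 2.227322
  k2 = f(0.255000, -0.587001) = 2.485429
  w ← -0.776324 + 0.17·2.485429 = -0.353801
x=0.340000, w=-0.353801:
  k1 = f(0.340000, -0.353801) = 2.704825
  k2 = f(0.425000, -0.123890) = 2.814651
  w ← -0.353801 + 0.17·2.814651 = 0.124690
w(0.51) ≈ 0.1247

0.1247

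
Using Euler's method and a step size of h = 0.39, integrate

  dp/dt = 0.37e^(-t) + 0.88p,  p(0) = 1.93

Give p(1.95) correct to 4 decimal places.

Euler: p_{n+1} = p_n + h·f(t_n, p_n).
t=0.000000, p=1.930000: f=2.068400 → p ← 1.930000 + 0.39·2.068400 = 2.736676
t=0.390000, p=2.736676: f=2.658786 → p ← 2.736676 + 0.39·2.658786 = 3.773603
t=0.780000, p=3.773603: f=3.490380 → p ← 3.773603 + 0.39·3.490380 = 5.134851
t=1.170000, p=5.134851: f=4.633505 → p ← 5.134851 + 0.39·4.633505 = 6.941918
t=1.560000, p=6.941918: f=6.186638 → p ← 6.941918 + 0.39·6.186638 = 9.354706
p(1.95) ≈ 9.3547

9.3547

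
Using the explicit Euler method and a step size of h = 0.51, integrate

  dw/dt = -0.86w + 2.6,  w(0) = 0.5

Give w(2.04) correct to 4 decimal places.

Euler: w_{n+1} = w_n + h·f(t_n, w_n).
t=0.000000, w=0.500000: f=2.170000 → w ← 0.500000 + 0.51·2.170000 = 1.606700
t=0.510000, w=1.606700: f=1.218238 → w ← 1.606700 + 0.51·1.218238 = 2.228001
t=1.020000, w=2.228001: f=0.683919 → w ← 2.228001 + 0.51·0.683919 = 2.576800
t=1.530000, w=2.576800: f=0.383952 → w ← 2.576800 + 0.51·0.383952 = 2.772616
w(2.04) ≈ 2.7726

2.7726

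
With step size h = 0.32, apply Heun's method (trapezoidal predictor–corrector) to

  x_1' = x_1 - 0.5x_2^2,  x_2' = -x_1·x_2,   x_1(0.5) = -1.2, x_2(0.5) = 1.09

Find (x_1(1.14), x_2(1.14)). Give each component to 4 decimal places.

-3.6234, 3.6396

Heun on (x_1,x_2): k1 = f(s_n, state_n); k2 = f(s_n + h, state_n + h·k1); state_{n+1} = state_n + (h/2)·(k1 + k2).
0.500000: (-1.200000, 1.090000)
  k1 = (-1.794050, 1.308000)
  predictor → (-1.774096, 1.508560)
  k2 = (-2.911973, 2.676330)
  → (-1.952964, 1.727493)
0.820000: (-1.952964, 1.727493)
  k1 = (-3.445079, 3.373731)
  predictor → (-3.055389, 2.807087)
  k2 = (-6.995257, 8.576742)
  → (-3.623417, 3.639568)
(x_1(1.14), x_2(1.14)) ≈ (-3.6234, 3.6396)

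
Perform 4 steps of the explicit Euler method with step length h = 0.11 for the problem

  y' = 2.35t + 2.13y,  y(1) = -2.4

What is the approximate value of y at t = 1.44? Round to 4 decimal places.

-3.9142

Euler: y_{n+1} = y_n + h·f(t_n, y_n).
t=1.000000, y=-2.400000: f=-2.762000 → y ← -2.400000 + 0.11·(-2.762000) = -2.703820
t=1.110000, y=-2.703820: f=-3.150637 → y ← -2.703820 + 0.11·(-3.150637) = -3.050390
t=1.220000, y=-3.050390: f=-3.630331 → y ← -3.050390 + 0.11·(-3.630331) = -3.449726
t=1.330000, y=-3.449726: f=-4.222417 → y ← -3.449726 + 0.11·(-4.222417) = -3.914192
y(1.44) ≈ -3.9142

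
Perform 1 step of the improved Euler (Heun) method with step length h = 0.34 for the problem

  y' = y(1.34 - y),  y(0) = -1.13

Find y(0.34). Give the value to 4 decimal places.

Heun: k1 = f(x_n, y_n); k2 = f(x_n + h, y_n + h·k1); y_{n+1} = y_n + (h/2)·(k1 + k2).
x=0.000000, y=-1.130000:
  k1 = f(0.000000, -1.130000) = -2.791100
  k2 = f(0.340000, -2.078974) = -7.107958
  y ← -1.130000 + (0.34/2)·(-2.791100 + (-7.107958)) = -2.812840
y(0.34) ≈ -2.8128

-2.8128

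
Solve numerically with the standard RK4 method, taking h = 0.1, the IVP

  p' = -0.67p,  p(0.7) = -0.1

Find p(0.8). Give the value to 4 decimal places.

-0.0935

RK4: k1 = f(s_n, p_n); k2 = f(s_n + h/2, p_n + (h/2)·k1); k3 = f(s_n + h/2, p_n + (h/2)·k2); k4 = f(s_n + h, p_n + h·k3); p_{n+1} = p_n + (h/6)·(k1 + 2k2 + 2k3 + k4).
s=0.700000, p=-0.100000:
  k1 = f(0.700000, -0.100000) = 0.067000
  k2 = f(0.750000, -0.096650) = 0.064756
  k3 = f(0.750000, -0.096762) = 0.064831
  k4 = f(0.800000, -0.093517) = 0.062656
  p ← -0.100000 + (0.1/6)·(k1 + 2k2 + 2k3 + k4) = -0.093520
p(0.8) ≈ -0.0935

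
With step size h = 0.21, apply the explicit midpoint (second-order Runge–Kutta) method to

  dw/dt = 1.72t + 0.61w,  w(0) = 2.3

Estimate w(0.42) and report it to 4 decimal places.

3.1315

Midpoint: k1 = f(t_n, w_n); k2 = f(t_n + h/2, w_n + (h/2)·k1); w_{n+1} = w_n + h·k2.
t=0.000000, w=2.300000:
  k1 = f(0.000000, 2.300000) = 1.403000
  k2 = f(0.105000, 2.447315) = 1.673462
  w ← 2.300000 + 0.21·1.673462 = 2.651427
t=0.210000, w=2.651427:
  k1 = f(0.210000, 2.651427) = 1.978571
  k2 = f(0.315000, 2.859177) = 2.285898
  w ← 2.651427 + 0.21·2.285898 = 3.131466
w(0.42) ≈ 3.1315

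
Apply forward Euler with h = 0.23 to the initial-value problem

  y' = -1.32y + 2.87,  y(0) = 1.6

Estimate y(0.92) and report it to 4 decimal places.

2.0392

Euler: y_{n+1} = y_n + h·f(t_n, y_n).
t=0.000000, y=1.600000: f=0.758000 → y ← 1.600000 + 0.23·0.758000 = 1.774340
t=0.230000, y=1.774340: f=0.527871 → y ← 1.774340 + 0.23·0.527871 = 1.895750
t=0.460000, y=1.895750: f=0.367610 → y ← 1.895750 + 0.23·0.367610 = 1.980301
t=0.690000, y=1.980301: f=0.256003 → y ← 1.980301 + 0.23·0.256003 = 2.039181
y(0.92) ≈ 2.0392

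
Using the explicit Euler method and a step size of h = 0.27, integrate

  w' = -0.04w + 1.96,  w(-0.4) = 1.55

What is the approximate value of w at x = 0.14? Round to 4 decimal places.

2.5694

Euler: w_{n+1} = w_n + h·f(x_n, w_n).
x=-0.400000, w=1.550000: f=1.898000 → w ← 1.550000 + 0.27·1.898000 = 2.062460
x=-0.130000, w=2.062460: f=1.877502 → w ← 2.062460 + 0.27·1.877502 = 2.569385
w(0.14) ≈ 2.5694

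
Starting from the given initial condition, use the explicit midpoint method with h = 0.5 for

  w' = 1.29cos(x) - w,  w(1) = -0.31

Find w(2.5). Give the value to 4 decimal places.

Midpoint: k1 = f(x_n, w_n); k2 = f(x_n + h/2, w_n + (h/2)·k1); w_{n+1} = w_n + h·k2.
x=1.000000, w=-0.310000:
  k1 = f(1.000000, -0.310000) = 1.006990
  k2 = f(1.250000, -0.058253) = 0.465018
  w ← -0.310000 + 0.5·0.465018 = -0.077491
x=1.500000, w=-0.077491:
  k1 = f(1.500000, -0.077491) = 0.168742
  k2 = f(1.750000, -0.035305) = -0.194632
  w ← -0.077491 + 0.5·(-0.194632) = -0.174807
x=2.000000, w=-0.174807:
  k1 = f(2.000000, -0.174807) = -0.362023
  k2 = f(2.250000, -0.265312) = -0.545031
  w ← -0.174807 + 0.5·(-0.545031) = -0.447323
w(2.5) ≈ -0.4473

-0.4473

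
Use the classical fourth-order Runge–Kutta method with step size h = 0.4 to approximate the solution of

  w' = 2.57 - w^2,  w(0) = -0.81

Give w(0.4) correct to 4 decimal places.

RK4: k1 = f(t_n, w_n); k2 = f(t_n + h/2, w_n + (h/2)·k1); k3 = f(t_n + h/2, w_n + (h/2)·k2); k4 = f(t_n + h, w_n + h·k3); w_{n+1} = w_n + (h/6)·(k1 + 2k2 + 2k3 + k4).
t=0.000000, w=-0.810000:
  k1 = f(0.000000, -0.810000) = 1.913900
  k2 = f(0.200000, -0.427220) = 2.387483
  k3 = f(0.200000, -0.332503) = 2.459441
  k4 = f(0.400000, 0.173777) = 2.539802
  w ← -0.810000 + (0.4/6)·(k1 + 2k2 + 2k3 + k4) = 0.133170
w(0.4) ≈ 0.1332

0.1332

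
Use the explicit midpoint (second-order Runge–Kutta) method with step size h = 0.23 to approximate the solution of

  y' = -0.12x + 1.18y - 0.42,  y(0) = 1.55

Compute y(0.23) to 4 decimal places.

1.9149

Midpoint: k1 = f(x_n, y_n); k2 = f(x_n + h/2, y_n + (h/2)·k1); y_{n+1} = y_n + h·k2.
x=0.000000, y=1.550000:
  k1 = f(0.000000, 1.550000) = 1.409000
  k2 = f(0.115000, 1.712035) = 1.586401
  y ← 1.550000 + 0.23·1.586401 = 1.914872
y(0.23) ≈ 1.9149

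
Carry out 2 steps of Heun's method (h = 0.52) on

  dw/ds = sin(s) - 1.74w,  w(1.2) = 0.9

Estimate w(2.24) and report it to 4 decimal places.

0.5989

Heun: k1 = f(s_n, w_n); k2 = f(s_n + h, w_n + h·k1); w_{n+1} = w_n + (h/2)·(k1 + k2).
s=1.200000, w=0.900000:
  k1 = f(1.200000, 0.900000) = -0.633961
  k2 = f(1.720000, 0.570340) = -0.003502
  w ← 0.900000 + (0.52/2)·(-0.633961 + (-0.003502)) = 0.734260
s=1.720000, w=0.734260:
  k1 = f(1.720000, 0.734260) = -0.288722
  k2 = f(2.240000, 0.584124) = -0.232060
  w ← 0.734260 + (0.52/2)·(-0.288722 + (-0.232060)) = 0.598856
w(2.24) ≈ 0.5989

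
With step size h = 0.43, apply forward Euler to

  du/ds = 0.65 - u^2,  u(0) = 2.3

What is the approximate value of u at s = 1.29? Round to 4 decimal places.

0.6964

Euler: u_{n+1} = u_n + h·f(s_n, u_n).
s=0.000000, u=2.300000: f=-4.640000 → u ← 2.300000 + 0.43·(-4.640000) = 0.304800
s=0.430000, u=0.304800: f=0.557097 → u ← 0.304800 + 0.43·0.557097 = 0.544352
s=0.860000, u=0.544352: f=0.353681 → u ← 0.544352 + 0.43·0.353681 = 0.696435
u(1.29) ≈ 0.6964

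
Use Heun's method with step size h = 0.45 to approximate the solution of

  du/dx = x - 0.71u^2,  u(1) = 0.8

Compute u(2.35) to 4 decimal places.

1.5940

Heun: k1 = f(x_n, u_n); k2 = f(x_n + h, u_n + h·k1); u_{n+1} = u_n + (h/2)·(k1 + k2).
x=1.000000, u=0.800000:
  k1 = f(1.000000, 0.800000) = 0.545600
  k2 = f(1.450000, 1.045520) = 0.673890
  u ← 0.800000 + (0.45/2)·(0.545600 + 0.673890) = 1.074385
x=1.450000, u=1.074385:
  k1 = f(1.450000, 1.074385) = 0.630444
  k2 = f(1.900000, 1.358085) = 0.590479
  u ← 1.074385 + (0.45/2)·(0.630444 + 0.590479) = 1.349093
x=1.900000, u=1.349093:
  k1 = f(1.900000, 1.349093) = 0.607763
  k2 = f(2.350000, 1.622586) = 0.480721
  u ← 1.349093 + (0.45/2)·(0.607763 + 0.480721) = 1.594002
u(2.35) ≈ 1.5940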